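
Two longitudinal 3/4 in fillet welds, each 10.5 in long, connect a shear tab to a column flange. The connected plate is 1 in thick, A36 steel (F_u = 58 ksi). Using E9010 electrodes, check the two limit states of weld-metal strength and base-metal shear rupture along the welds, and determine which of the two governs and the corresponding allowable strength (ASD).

E90XX → F_EXX = 90 ksi.
t_e = 0.707 × 0.75 = 0.5302 in; L = 21 in.
Weld metal: R_n/Ω = (1/2.0) × 0.6 × 90 × 0.5302 × 21 = 300.7 kip.
Base metal (shear rupture): R_n/Ω = (1/2.0) × 0.6 × 58 × 1 × 21 = 365.4 kip.
Governing: weld metal.

R_n/Ω ≈ 301 kip (weld metal governs)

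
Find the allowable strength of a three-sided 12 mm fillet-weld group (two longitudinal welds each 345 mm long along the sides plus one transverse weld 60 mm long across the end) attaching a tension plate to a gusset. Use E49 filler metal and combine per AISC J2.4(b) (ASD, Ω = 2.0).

E49XX → F_EXX = 490 MPa.
t_e = 0.707 × 12 = 8.484 mm.
R_nwl = 0.6 × 490 × 8.484 × 690 × 10⁻³ = 1721 kN (longitudinal, 2 welds).
R_nwt = 0.6 × 490 × 8.484 × 60 × 10⁻³ = 149.7 kN (transverse, base value).
(i) R_nwl + R_nwt = 1871 kN; (ii) 0.85 R_nwl + 1.5 R_nwt = 1687 kN.
R_n = max = 1871 kN [governs: (i)]; R_n/Ω = 935.4 kN.

R_n/Ω ≈ 935 kN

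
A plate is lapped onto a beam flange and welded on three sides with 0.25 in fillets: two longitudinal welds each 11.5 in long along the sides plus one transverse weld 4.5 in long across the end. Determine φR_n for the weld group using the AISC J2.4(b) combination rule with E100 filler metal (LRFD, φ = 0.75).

φR_n ≈ 219 kip

E100XX → F_EXX = 100 ksi.
t_e = 0.707 × 0.25 = 0.1767 in.
R_nwl = 0.6 × 100 × 0.1767 × 23 = 243.9 kip (longitudinal, 2 welds).
R_nwt = 0.6 × 100 × 0.1767 × 4.5 = 47.72 kip (transverse, base value).
(i) R_nwl + R_nwt = 291.6 kip; (ii) 0.85 R_nwl + 1.5 R_nwt = 278.9 kip.
R_n = max = 291.6 kip [governs: (i)]; φR_n = 218.7 kip.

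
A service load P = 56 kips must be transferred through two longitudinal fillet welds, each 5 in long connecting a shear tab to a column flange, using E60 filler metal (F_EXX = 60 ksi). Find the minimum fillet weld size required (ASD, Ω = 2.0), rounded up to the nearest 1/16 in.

Total weld length L = 10 in.
Required throat t_e = P × Ω / (0.6 F_EXX × L) = 56 × 2.0 / (0.6 × 60 × 10) = 0.3111 in.
Required leg w = t_e / 0.707 = 0.44 in → use 1/2 in.

w = 1/2 in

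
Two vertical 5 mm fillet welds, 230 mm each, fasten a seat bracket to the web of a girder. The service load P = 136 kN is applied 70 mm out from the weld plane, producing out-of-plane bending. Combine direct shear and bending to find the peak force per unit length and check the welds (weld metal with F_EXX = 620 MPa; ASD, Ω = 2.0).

L_w = 2 × 230 = 460 mm; section modulus (unit throat) S = 2 × L²/6 = 17630 mm².
Direct shear f_v = P/L_w = 136×10³/460 = 295.7 N/mm.
Moment M = P × e = 136×10³ × 70 = 9520000 N·mm; bending f_b = M/S = 539.9 N/mm.
f_max = √(f_v² + f_b²) = √(295.7² + 539.9²) = 615.5 N/mm.
r_n/Ω = (1/2.0) × 0.6 × 620 × (0.707 × 5) = 657.5 N/mm → adequate.

f_max ≈ 616 N/mm; adequate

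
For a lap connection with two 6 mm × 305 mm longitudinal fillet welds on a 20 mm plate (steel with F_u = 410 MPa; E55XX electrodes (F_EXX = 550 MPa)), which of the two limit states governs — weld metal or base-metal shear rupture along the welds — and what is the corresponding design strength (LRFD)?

φR_n ≈ 640 kN (weld metal governs)

t_e = 0.707 × 6 = 4.242 mm; L = 610 mm.
Weld metal: φR_n = 0.75 × 0.6 × 550 × 4.242 × 610 × 10⁻³ = 640.4 kN.
Base metal (shear rupture): φR_n = 0.75 × 0.6 × 410 × 20 × 610 × 10⁻³ = 2251 kN.
Governing: weld metal.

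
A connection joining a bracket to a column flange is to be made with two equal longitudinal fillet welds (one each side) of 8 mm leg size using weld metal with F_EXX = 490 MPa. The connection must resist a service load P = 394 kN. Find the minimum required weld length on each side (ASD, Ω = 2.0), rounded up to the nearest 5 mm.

L = 240 mm on each side

Throat t_e = 0.707 × 8 = 5.656 mm.
r_n/Ω = (0.6 × 490 × 5.656) / 2.0 = 831.4 N/mm = 0.8314 kN/mm.
L_req = P / (r_n/Ω) = 394 / 0.8314 = 473.9 mm total.
Per side: 473.9 / 2 = 236.9 mm.
Round up → use L = 240 mm on each side.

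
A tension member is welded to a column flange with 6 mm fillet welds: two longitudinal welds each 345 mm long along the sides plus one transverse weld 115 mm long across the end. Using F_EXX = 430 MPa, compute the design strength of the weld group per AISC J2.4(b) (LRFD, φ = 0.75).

φR_n ≈ 661 kN

t_e = 0.707 × 6 = 4.242 mm.
R_nwl = 0.6 × 430 × 4.242 × 690 × 10⁻³ = 755.2 kN (longitudinal, 2 welds).
R_nwt = 0.6 × 430 × 4.242 × 115 × 10⁻³ = 125.9 kN (transverse, base value).
(i) R_nwl + R_nwt = 881 kN; (ii) 0.85 R_nwl + 1.5 R_nwt = 830.7 kN.
R_n = max = 881 kN [governs: (i)]; φR_n = 660.8 kN.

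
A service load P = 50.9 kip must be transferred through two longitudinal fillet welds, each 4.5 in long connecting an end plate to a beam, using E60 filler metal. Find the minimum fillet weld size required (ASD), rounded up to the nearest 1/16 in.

E60XX → F_EXX = 60 ksi.
Total weld length L = 9 in.
Required throat t_e = P × Ω / (0.6 F_EXX × L) = 50.9 × 2.0 / (0.6 × 60 × 9) = 0.3142 in.
Required leg w = t_e / 0.707 = 0.4444 in → use 1/2 in.

w = 1/2 in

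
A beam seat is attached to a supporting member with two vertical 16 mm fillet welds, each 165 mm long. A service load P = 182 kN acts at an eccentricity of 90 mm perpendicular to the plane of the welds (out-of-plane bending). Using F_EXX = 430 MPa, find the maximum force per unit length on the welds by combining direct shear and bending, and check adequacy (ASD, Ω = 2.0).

L_w = 2 × 165 = 330 mm; section modulus (unit throat) S = 2 × L²/6 = 9075 mm².
Direct shear f_v = P/L_w = 182×10³/330 = 551.5 N/mm.
Moment M = P × e = 182×10³ × 90 = 16380000 N·mm; bending f_b = M/S = 1805 N/mm.
f_max = √(f_v² + f_b²) = √(551.5² + 1805²) = 1887 N/mm.
r_n/Ω = (1/2.0) × 0.6 × 430 × (0.707 × 16) = 1459 N/mm → NOT adequate.

f_max ≈ 1890 N/mm; NOT adequate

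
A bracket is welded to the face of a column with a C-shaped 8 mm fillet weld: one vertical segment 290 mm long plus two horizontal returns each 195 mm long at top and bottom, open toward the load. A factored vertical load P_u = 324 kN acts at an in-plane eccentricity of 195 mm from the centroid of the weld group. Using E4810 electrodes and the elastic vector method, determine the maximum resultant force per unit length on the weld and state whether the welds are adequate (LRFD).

f_max ≈ 1350 N/mm; NOT adequate

E48XX → F_EXX = 480 MPa.
Total weld length L_w = 680 mm. Treat welds as unit-width lines.
Centroid: x̄ = 2×195×97.5 / 680 = 55.92 mm from the vertical weld.
Polar moment about centroid: J = I_x + I_y = [290³/12 + 2×195×145²] + [290×55.92² + 2(195³/12 + 195×41.58²)] = 13050000 mm³.
Direct shear f_v = P/L_w = 324×10³ / 680 = 476.5 N/mm (vertical).
Torsion M = P·e = 324×10³ × 195 = 63180000 N·mm.
Critical point at (x, y) = (139.1, 145) from centroid. f_tx = M·y/J = 702 N/mm; f_ty = M·x/J = 673.4 N/mm.
Resultant f_max = √[f_tx² + (f_v + f_ty)²] = √[702² + (476.5 + 673.4)²] = 1347 N/mm.
Capacity per unit length: φr_n = 0.75 × 0.6 × 480 × (0.707 × 8) = 1222 N/mm.
1347 > 1222 → NOT adequate.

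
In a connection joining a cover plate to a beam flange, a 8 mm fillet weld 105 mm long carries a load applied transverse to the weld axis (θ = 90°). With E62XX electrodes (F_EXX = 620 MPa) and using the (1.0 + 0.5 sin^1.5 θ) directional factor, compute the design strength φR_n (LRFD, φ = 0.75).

t_e = 0.707 × 8 = 5.656 mm; A_we = 5.656 × 105 = 593.9 mm².
Directional factor: 1.0 + 0.5 sin^1.5(90°) = 1.5.
F_nw = 0.6 × 620 × 1.5 = 558 MPa.
φR_n = 0.75 × 558 × 593.9 × 10⁻³ = 248.5 kN.

φR_n ≈ 249 kN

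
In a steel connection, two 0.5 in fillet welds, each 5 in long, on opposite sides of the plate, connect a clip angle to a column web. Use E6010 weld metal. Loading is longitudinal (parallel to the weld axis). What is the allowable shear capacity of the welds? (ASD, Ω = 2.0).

E60XX → F_EXX = 60 ksi.
Effective throat t_e = 0.707 × 0.5 = 0.3535 in.
Total length L = 10 in; A_we = 0.3535 × 10 = 3.535 in².
F_nw = 0.6 F_EXX = 0.6 × 60 = 36 ksi.
R_n = 36 × 3.535 = 127.3 kip; R_n/Ω = 127.3/2.0 = 63.63 kip.

R_n/Ω ≈ 63.6 kip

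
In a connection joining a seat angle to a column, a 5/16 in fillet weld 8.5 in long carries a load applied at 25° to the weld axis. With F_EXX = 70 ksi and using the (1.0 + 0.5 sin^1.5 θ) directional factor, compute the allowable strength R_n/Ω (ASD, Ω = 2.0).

R_n/Ω ≈ 44.9 kips

t_e = 0.707 × 0.3125 = 0.2209 in; A_we = 0.2209 × 8.5 = 1.878 in².
Directional factor: 1.0 + 0.5 sin^1.5(25°) = 1.137.
F_nw = 0.6 × 70 × 1.137 = 47.77 ksi.
R_n/Ω = (47.77 × 1.878) / 2.0 = 44.85 kips.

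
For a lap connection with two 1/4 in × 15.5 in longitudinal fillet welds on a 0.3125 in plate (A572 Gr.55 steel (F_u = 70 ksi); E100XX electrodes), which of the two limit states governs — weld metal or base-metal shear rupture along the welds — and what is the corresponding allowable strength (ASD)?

R_n/Ω ≈ 164 kip (weld metal governs)

E100XX → F_EXX = 100 ksi.
t_e = 0.707 × 0.25 = 0.1767 in; L = 31 in.
Weld metal: R_n/Ω = (1/2.0) × 0.6 × 100 × 0.1767 × 31 = 164.4 kip.
Base metal (shear rupture): R_n/Ω = (1/2.0) × 0.6 × 70 × 0.3125 × 31 = 203.4 kip.
Governing: weld metal.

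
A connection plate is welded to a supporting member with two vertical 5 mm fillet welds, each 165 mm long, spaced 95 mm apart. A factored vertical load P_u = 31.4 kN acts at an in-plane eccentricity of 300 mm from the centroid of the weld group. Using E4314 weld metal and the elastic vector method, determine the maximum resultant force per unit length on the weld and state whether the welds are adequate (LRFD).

f_max ≈ 653 N/mm; adequate

E43XX → F_EXX = 430 MPa.
Total weld length L_w = 330 mm. Treat welds as unit-width lines.
Polar moment about centroid: J = 2[d³/12 + d(b/2)²] = 2[165³/12 + 165×47.5²] = 1493000 mm³.
Direct shear f_v = P/L_w = 31.4×10³ / 330 = 95.15 N/mm (vertical).
Torsion M = P·e = 31.4×10³ × 300 = 9420000 N·mm.
Critical point at (x, y) = (47.5, 82.5) from centroid. f_tx = M·y/J = 520.4 N/mm; f_ty = M·x/J = 299.6 N/mm.
Resultant f_max = √[f_tx² + (f_v + f_ty)²] = √[520.4² + (95.15 + 299.6)²] = 653.2 N/mm.
Capacity per unit length: φr_n = 0.75 × 0.6 × 430 × (0.707 × 5) = 684 N/mm.
653.2 ≤ 684 → adequate.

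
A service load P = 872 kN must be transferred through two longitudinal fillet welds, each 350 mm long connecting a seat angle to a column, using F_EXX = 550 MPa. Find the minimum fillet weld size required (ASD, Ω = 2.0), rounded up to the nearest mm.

Total weld length L = 700 mm.
Required throat t_e = P × Ω / (0.6 F_EXX × L) = 872 × 2.0 / (0.6 × 550 × 700 × 10⁻³) = 7.55 mm.
Required leg w = t_e / 0.707 = 10.68 mm → use 11 mm.

w = 11 mm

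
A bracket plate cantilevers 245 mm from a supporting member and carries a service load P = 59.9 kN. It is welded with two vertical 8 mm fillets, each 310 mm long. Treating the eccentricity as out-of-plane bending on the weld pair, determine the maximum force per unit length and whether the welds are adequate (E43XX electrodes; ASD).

E43XX → F_EXX = 430 MPa.
L_w = 2 × 310 = 620 mm; section modulus (unit throat) S = 2 × L²/6 = 32030 mm².
Direct shear f_v = P/L_w = 59.9×10³/620 = 96.61 N/mm.
Moment M = P × e = 59.9×10³ × 245 = 14676000 N·mm; bending f_b = M/S = 458.1 N/mm.
f_max = √(f_v² + f_b²) = √(96.61² + 458.1²) = 468.2 N/mm.
r_n/Ω = (1/2.0) × 0.6 × 430 × (0.707 × 8) = 729.6 N/mm → adequate.

f_max ≈ 468 N/mm; adequate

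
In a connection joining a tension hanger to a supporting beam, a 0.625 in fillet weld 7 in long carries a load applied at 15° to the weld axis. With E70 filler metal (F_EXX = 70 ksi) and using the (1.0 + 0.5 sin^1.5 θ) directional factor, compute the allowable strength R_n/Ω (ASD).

t_e = 0.707 × 0.625 = 0.4419 in; A_we = 0.4419 × 7 = 3.093 in².
Directional factor: 1.0 + 0.5 sin^1.5(15°) = 1.066.
F_nw = 0.6 × 70 × 1.066 = 44.77 ksi.
R_n/Ω = (44.77 × 3.093) / 2.0 = 69.23 kips.

R_n/Ω ≈ 69.2 kips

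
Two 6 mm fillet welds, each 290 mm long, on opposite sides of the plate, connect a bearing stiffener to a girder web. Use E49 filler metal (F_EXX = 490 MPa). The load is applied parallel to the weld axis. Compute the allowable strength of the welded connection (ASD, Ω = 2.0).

R_n/Ω ≈ 362 kN

Effective throat t_e = 0.707 × 6 = 4.242 mm.
Total length L = 580 mm; A_we = 4.242 × 580 = 2460 mm².
F_nw = 0.6 F_EXX = 0.6 × 490 = 294 MPa.
R_n = 294 × 2460 × 10⁻³ = 723.3 kN; R_n/Ω = 723.3/2.0 = 361.7 kN.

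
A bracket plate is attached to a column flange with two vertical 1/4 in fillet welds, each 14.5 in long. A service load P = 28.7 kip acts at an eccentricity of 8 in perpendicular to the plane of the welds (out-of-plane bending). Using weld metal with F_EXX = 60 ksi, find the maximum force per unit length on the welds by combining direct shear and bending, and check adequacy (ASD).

L_w = 2 × 14.5 = 29 in; section modulus (unit throat) S = 2 × L²/6 = 70.08 in².
Direct shear f_v = P/L_w = 28.7/29 = 0.9897 kip/in.
Moment M = P × e = 28.7 × 8 = 229.6 kip·in; bending f_b = M/S = 3.276 kip/in.
f_max = √(f_v² + f_b²) = √(0.9897² + 3.276²) = 3.422 kip/in.
r_n/Ω = (1/2.0) × 0.6 × 60 × (0.707 × 0.25) = 3.181 kip/in → NOT adequate.

f_max ≈ 3.42 kip/in; NOT adequate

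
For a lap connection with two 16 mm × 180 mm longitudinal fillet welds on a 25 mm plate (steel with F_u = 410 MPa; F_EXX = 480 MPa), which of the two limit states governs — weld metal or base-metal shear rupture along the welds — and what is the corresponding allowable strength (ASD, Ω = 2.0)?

R_n/Ω ≈ 586 kN (weld metal governs)

t_e = 0.707 × 16 = 11.31 mm; L = 360 mm.
Weld metal: R_n/Ω = (1/2.0) × 0.6 × 480 × 11.31 × 360 × 10⁻³ = 586.4 kN.
Base metal (shear rupture): R_n/Ω = (1/2.0) × 0.6 × 410 × 25 × 360 × 10⁻³ = 1107 kN.
Governing: weld metal.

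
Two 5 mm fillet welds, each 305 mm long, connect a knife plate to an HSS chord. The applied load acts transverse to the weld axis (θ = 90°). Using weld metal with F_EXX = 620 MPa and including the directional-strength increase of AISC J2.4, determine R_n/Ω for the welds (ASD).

R_n/Ω ≈ 602 kN

t_e = 0.707 × 5 = 3.535 mm; A_we = 3.535 × 610 = 2156 mm².
Directional factor: 1.0 + 0.5 sin^1.5(90°) = 1.5.
F_nw = 0.6 × 620 × 1.5 = 558 MPa.
R_n/Ω = (558 × 2156) / 2.0 × 10⁻³ = 601.6 kN.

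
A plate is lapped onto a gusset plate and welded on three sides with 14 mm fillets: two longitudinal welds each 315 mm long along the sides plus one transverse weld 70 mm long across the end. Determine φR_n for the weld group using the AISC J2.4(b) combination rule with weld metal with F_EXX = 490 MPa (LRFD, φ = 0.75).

φR_n ≈ 1530 kN

t_e = 0.707 × 14 = 9.898 mm.
R_nwl = 0.6 × 490 × 9.898 × 630 × 10⁻³ = 1833 kN (longitudinal, 2 welds).
R_nwt = 0.6 × 490 × 9.898 × 70 × 10⁻³ = 203.7 kN (transverse, base value).
(i) R_nwl + R_nwt = 2037 kN; (ii) 0.85 R_nwl + 1.5 R_nwt = 1864 kN.
R_n = max = 2037 kN [governs: (i)]; φR_n = 1528 kN.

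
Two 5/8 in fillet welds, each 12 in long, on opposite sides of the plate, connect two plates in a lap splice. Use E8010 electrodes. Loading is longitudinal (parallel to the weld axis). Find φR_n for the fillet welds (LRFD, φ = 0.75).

E80XX → F_EXX = 80 ksi.
Effective throat t_e = 0.707 × 0.625 = 0.4419 in.
Total length L = 24 in; A_we = 0.4419 × 24 = 10.6 in².
F_nw = 0.6 F_EXX = 0.6 × 80 = 48 ksi.
φR_n = 0.75 × 48 × 10.6 = 381.8 kip.

φR_n ≈ 382 kip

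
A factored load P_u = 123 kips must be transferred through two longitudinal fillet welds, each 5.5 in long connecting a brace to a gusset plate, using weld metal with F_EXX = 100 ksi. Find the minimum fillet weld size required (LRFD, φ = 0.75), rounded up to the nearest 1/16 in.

Total weld length L = 11 in.
Required throat t_e = P_u / (φ × 0.6 F_EXX × L) = 123 / (0.75 × 0.6 × 100 × 11) = 0.2485 in.
Required leg w = t_e / 0.707 = 0.3515 in → use 3/8 in.

w = 3/8 in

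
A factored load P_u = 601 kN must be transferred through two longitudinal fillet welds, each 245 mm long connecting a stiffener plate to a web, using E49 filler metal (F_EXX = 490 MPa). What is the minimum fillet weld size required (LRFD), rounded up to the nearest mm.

Total weld length L = 490 mm.
Required throat t_e = P_u / (φ × 0.6 F_EXX × L) = 601 / (0.75 × 0.6 × 490 × 490 × 10⁻³) = 5.562 mm.
Required leg w = t_e / 0.707 = 7.868 mm → use 8 mm.

w = 8 mm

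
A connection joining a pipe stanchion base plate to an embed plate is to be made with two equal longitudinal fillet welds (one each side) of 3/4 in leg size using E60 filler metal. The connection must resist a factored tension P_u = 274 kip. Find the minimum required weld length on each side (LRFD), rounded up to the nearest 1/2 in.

E60XX → F_EXX = 60 ksi.
Throat t_e = 0.707 × 0.75 = 0.5302 in.
φr_n = 0.75 × 0.6 × 60 × 0.5302 = 14.32 kip/in.
L_req = P_u / φr_n = 274 / 14.32 = 19.14 in total.
Per side: 19.14 / 2 = 9.569 in.
Round up → use L = 10 in on each side.

L = 10 in on each side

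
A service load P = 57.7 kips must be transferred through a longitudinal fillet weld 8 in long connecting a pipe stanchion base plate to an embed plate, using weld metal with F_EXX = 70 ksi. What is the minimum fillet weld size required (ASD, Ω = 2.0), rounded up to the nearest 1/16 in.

w = 1/2 in

Total weld length L = 8 in.
Required throat t_e = P × Ω / (0.6 F_EXX × L) = 57.7 × 2.0 / (0.6 × 70 × 8) = 0.3435 in.
Required leg w = t_e / 0.707 = 0.4858 in → use 1/2 in.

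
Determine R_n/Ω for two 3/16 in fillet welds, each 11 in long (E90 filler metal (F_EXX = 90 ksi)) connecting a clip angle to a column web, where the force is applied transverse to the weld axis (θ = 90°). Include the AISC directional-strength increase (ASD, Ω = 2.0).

t_e = 0.707 × 0.1875 = 0.1326 in; A_we = 0.1326 × 22 = 2.916 in².
Directional factor: 1.0 + 0.5 sin^1.5(90°) = 1.5.
F_nw = 0.6 × 90 × 1.5 = 81 ksi.
R_n/Ω = (81 × 2.916) / 2.0 = 118.1 kips.

R_n/Ω ≈ 118 kips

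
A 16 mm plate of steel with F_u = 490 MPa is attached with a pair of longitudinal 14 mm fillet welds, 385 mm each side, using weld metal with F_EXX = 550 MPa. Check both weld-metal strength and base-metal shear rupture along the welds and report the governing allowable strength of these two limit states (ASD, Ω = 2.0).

R_n/Ω ≈ 1260 kN (weld metal governs)

t_e = 0.707 × 14 = 9.898 mm; L = 770 mm.
Weld metal: R_n/Ω = (1/2.0) × 0.6 × 550 × 9.898 × 770 × 10⁻³ = 1258 kN.
Base metal (shear rupture): R_n/Ω = (1/2.0) × 0.6 × 490 × 16 × 770 × 10⁻³ = 1811 kN.
Governing: weld metal.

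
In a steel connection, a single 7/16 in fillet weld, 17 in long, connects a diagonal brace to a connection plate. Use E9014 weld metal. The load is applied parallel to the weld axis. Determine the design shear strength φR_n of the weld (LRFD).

φR_n ≈ 213 kips

E90XX → F_EXX = 90 ksi.
Effective throat t_e = 0.707 × 0.4375 = 0.3093 in.
Total length L = 17 in; A_we = 0.3093 × 17 = 5.258 in².
F_nw = 0.6 F_EXX = 0.6 × 90 = 54 ksi.
φR_n = 0.75 × 54 × 5.258 = 213 kips.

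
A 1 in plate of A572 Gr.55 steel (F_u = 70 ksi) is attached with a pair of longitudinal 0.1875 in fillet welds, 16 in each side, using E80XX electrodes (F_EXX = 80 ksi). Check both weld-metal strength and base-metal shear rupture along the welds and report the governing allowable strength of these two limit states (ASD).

R_n/Ω ≈ 102 kip (weld metal governs)

t_e = 0.707 × 0.1875 = 0.1326 in; L = 32 in.
Weld metal: R_n/Ω = (1/2.0) × 0.6 × 80 × 0.1326 × 32 = 101.8 kip.
Base metal (shear rupture): R_n/Ω = (1/2.0) × 0.6 × 70 × 1 × 32 = 672 kip.
Governing: weld metal.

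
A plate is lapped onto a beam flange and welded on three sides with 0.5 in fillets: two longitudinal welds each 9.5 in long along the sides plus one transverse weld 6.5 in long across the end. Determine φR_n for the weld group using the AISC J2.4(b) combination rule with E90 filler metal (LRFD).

E90XX → F_EXX = 90 ksi.
t_e = 0.707 × 0.5 = 0.3535 in.
R_nwl = 0.6 × 90 × 0.3535 × 19 = 362.7 kips (longitudinal, 2 welds).
R_nwt = 0.6 × 90 × 0.3535 × 6.5 = 124.1 kips (transverse, base value).
(i) R_nwl + R_nwt = 486.8 kips; (ii) 0.85 R_nwl + 1.5 R_nwt = 494.4 kips.
R_n = max = 494.4 kips [governs: (ii)]; φR_n = 370.8 kips.

φR_n ≈ 371 kips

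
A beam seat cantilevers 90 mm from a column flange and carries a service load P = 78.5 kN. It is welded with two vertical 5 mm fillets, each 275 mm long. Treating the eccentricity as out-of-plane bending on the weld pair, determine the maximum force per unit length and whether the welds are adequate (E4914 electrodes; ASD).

E49XX → F_EXX = 490 MPa.
L_w = 2 × 275 = 550 mm; section modulus (unit throat) S = 2 × L²/6 = 25210 mm².
Direct shear f_v = P/L_w = 78.5×10³/550 = 142.7 N/mm.
Moment M = P × e = 78.5×10³ × 90 = 7065000 N·mm; bending f_b = M/S = 280.3 N/mm.
f_max = √(f_v² + f_b²) = √(142.7² + 280.3²) = 314.5 N/mm.
r_n/Ω = (1/2.0) × 0.6 × 490 × (0.707 × 5) = 519.6 N/mm → adequate.

f_max ≈ 315 N/mm; adequate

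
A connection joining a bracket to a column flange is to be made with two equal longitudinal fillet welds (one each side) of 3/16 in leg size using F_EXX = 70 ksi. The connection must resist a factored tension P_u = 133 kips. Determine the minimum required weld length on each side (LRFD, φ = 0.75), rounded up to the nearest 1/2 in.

L = 16 in on each side

Throat t_e = 0.707 × 0.1875 = 0.1326 in.
φr_n = 0.75 × 0.6 × 70 × 0.1326 = 4.176 kips/in.
L_req = P_u / φr_n = 133 / 4.176 = 31.85 in total.
Per side: 31.85 / 2 = 15.93 in.
Round up → use L = 16 in on each side.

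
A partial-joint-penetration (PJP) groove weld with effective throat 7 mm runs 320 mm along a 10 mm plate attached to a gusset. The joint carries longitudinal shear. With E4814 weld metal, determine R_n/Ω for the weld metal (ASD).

E48XX → F_EXX = 480 MPa.
Effective throat (given) t_e = 7 mm.
A_we = 7 × 320 = 2240 mm².
F_nw = 0.6 F_EXX = 288 MPa.
R_n/Ω = (288 × 2240) / 2.0 × 10⁻³ = 322.6 kN.

R_n/Ω ≈ 323 kN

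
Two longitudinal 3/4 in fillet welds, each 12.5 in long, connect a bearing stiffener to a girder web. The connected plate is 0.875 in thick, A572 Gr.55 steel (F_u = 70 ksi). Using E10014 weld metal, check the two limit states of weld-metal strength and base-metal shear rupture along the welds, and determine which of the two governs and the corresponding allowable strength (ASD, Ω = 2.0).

E100XX → F_EXX = 100 ksi.
t_e = 0.707 × 0.75 = 0.5302 in; L = 25 in.
Weld metal: R_n/Ω = (1/2.0) × 0.6 × 100 × 0.5302 × 25 = 397.7 kips.
Base metal (shear rupture): R_n/Ω = (1/2.0) × 0.6 × 70 × 0.875 × 25 = 459.4 kips.
Governing: weld metal.

R_n/Ω ≈ 398 kips (weld metal governs)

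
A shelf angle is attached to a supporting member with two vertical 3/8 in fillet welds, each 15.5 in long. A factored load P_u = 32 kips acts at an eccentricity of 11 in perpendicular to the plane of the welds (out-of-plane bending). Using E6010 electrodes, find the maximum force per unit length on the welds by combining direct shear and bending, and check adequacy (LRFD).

E60XX → F_EXX = 60 ksi.
L_w = 2 × 15.5 = 31 in; section modulus (unit throat) S = 2 × L²/6 = 80.08 in².
Direct shear f_v = P/L_w = 32/31 = 1.032 kip/in.
Moment M = P × e = 32 × 11 = 352 kip·in; bending f_b = M/S = 4.395 kip/in.
f_max = √(f_v² + f_b²) = √(1.032² + 4.395²) = 4.515 kip/in.
φr_n = 0.75 × 0.6 × 60 × (0.707 × 0.375) = 7.158 kip/in → adequate.

f_max ≈ 4.52 kip/in; adequate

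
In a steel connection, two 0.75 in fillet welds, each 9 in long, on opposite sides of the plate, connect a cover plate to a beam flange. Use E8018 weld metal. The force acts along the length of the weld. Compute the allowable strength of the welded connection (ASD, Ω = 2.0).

E80XX → F_EXX = 80 ksi.
Effective throat t_e = 0.707 × 0.75 = 0.5302 in.
Total length L = 18 in; A_we = 0.5302 × 18 = 9.544 in².
F_nw = 0.6 F_EXX = 0.6 × 80 = 48 ksi.
R_n = 48 × 9.544 = 458.1 kips; R_n/Ω = 458.1/2.0 = 229.1 kips.

R_n/Ω ≈ 229 kips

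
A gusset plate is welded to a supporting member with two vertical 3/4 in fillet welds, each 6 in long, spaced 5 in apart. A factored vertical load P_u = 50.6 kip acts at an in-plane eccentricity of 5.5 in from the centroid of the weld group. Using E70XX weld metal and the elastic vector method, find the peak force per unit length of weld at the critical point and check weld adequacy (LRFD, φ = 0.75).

E70XX → F_EXX = 70 ksi.
Total weld length L_w = 12 in. Treat welds as unit-width lines.
Polar moment about centroid: J = 2[d³/12 + d(b/2)²] = 2[6³/12 + 6×2.5²] = 111 in³.
Direct shear f_v = P/L_w = 50.6 / 12 = 4.217 kip/in (vertical).
Torsion M = P·e = 50.6 × 5.5 = 278.3 kip·in.
Critical point at (x, y) = (2.5, 3) from centroid. f_tx = M·y/J = 7.522 kip/in; f_ty = M·x/J = 6.268 kip/in.
Resultant f_max = √[f_tx² + (f_v + f_ty)²] = √[7.522² + (4.217 + 6.268)²] = 12.9 kip/in.
Capacity per unit length: φr_n = 0.75 × 0.6 × 70 × (0.707 × 0.75) = 16.7 kip/in.
12.9 ≤ 16.7 → adequate.

f_max ≈ 12.9 kip/in; adequate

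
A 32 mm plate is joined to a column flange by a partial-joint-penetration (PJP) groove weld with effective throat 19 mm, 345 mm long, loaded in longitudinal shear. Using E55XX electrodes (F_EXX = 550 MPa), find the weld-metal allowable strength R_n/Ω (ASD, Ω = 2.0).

Effective throat (given) t_e = 19 mm.
A_we = 19 × 345 = 6555 mm².
F_nw = 0.6 F_EXX = 330 MPa.
R_n/Ω = (330 × 6555) / 2.0 × 10⁻³ = 1082 kN.

R_n/Ω ≈ 1080 kN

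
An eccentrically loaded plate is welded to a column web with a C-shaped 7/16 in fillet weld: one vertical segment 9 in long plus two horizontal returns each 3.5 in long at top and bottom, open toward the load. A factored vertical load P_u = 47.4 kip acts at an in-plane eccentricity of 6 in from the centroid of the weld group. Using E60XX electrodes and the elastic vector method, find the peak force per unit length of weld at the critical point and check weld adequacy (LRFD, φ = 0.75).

E60XX → F_EXX = 60 ksi.
Total weld length L_w = 16 in. Treat welds as unit-width lines.
Centroid: x̄ = 2×3.5×1.75 / 16 = 0.7656 in from the vertical weld.
Polar moment about centroid: J = I_x + I_y = [9³/12 + 2×3.5×4.5²] + [9×0.7656² + 2(3.5³/12 + 3.5×0.9844²)] = 221.7 in³.
Direct shear f_v = P/L_w = 47.4 / 16 = 2.962 kip/in (vertical).
Torsion M = P·e = 47.4 × 6 = 284.4 kip·in.
Critical point at (x, y) = (2.734, 4.5) from centroid. f_tx = M·y/J = 5.773 kip/in; f_ty = M·x/J = 3.508 kip/in.
Resultant f_max = √[f_tx² + (f_v + f_ty)²] = √[5.773² + (2.962 + 3.508)²] = 8.671 kip/in.
Capacity per unit length: φr_n = 0.75 × 0.6 × 60 × (0.707 × 0.4375) = 8.351 kip/in.
8.671 > 8.351 → NOT adequate.

f_max ≈ 8.67 kip/in; NOT adequate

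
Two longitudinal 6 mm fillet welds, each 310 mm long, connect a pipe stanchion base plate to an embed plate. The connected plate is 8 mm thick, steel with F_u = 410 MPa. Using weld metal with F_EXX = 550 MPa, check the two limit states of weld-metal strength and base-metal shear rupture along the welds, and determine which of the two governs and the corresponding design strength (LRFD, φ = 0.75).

φR_n ≈ 651 kN (weld metal governs)

t_e = 0.707 × 6 = 4.242 mm; L = 620 mm.
Weld metal: φR_n = 0.75 × 0.6 × 550 × 4.242 × 620 × 10⁻³ = 650.9 kN.
Base metal (shear rupture): φR_n = 0.75 × 0.6 × 410 × 8 × 620 × 10⁻³ = 915.1 kN.
Governing: weld metal.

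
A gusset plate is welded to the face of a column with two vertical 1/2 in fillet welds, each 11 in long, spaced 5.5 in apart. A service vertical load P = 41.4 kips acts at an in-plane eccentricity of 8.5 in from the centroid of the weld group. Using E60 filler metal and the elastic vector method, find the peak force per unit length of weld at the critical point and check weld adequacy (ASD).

f_max ≈ 6.63 kip/in; NOT adequate

E60XX → F_EXX = 60 ksi.
Total weld length L_w = 22 in. Treat welds as unit-width lines.
Polar moment about centroid: J = 2[d³/12 + d(b/2)²] = 2[11³/12 + 11×2.75²] = 388.2 in³.
Direct shear f_v = P/L_w = 41.4 / 22 = 1.882 kip/in (vertical).
Torsion M = P·e = 41.4 × 8.5 = 351.9 kip·in.
Critical point at (x, y) = (2.75, 5.5) from centroid. f_tx = M·y/J = 4.986 kip/in; f_ty = M·x/J = 2.493 kip/in.
Resultant f_max = √[f_tx² + (f_v + f_ty)²] = √[4.986² + (1.882 + 2.493)²] = 6.633 kip/in.
Capacity per unit length: r_n/Ω = (1/2.0) × 0.6 × 60 × (0.707 × 0.5) = 6.363 kip/in.
6.633 > 6.363 → NOT adequate.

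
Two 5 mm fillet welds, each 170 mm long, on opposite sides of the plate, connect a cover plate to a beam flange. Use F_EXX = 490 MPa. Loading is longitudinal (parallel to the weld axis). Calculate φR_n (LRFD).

φR_n ≈ 265 kN

Effective throat t_e = 0.707 × 5 = 3.535 mm.
Total length L = 340 mm; A_we = 3.535 × 340 = 1202 mm².
F_nw = 0.6 F_EXX = 0.6 × 490 = 294 MPa.
φR_n = 0.75 × 294 × 1202 × 10⁻³ = 265 kN.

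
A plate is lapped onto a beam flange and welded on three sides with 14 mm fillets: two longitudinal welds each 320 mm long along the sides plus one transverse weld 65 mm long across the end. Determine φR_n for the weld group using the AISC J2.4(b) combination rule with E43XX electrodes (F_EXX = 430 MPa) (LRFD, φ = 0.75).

t_e = 0.707 × 14 = 9.898 mm.
R_nwl = 0.6 × 430 × 9.898 × 640 × 10⁻³ = 1634 kN (longitudinal, 2 welds).
R_nwt = 0.6 × 430 × 9.898 × 65 × 10⁻³ = 166 kN (transverse, base value).
(i) R_nwl + R_nwt = 1800 kN; (ii) 0.85 R_nwl + 1.5 R_nwt = 1638 kN.
R_n = max = 1800 kN [governs: (i)]; φR_n = 1350 kN.

φR_n ≈ 1350 kN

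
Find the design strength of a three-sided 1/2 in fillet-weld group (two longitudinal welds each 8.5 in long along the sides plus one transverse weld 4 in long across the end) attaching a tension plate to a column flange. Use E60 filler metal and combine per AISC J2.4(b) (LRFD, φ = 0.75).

φR_n ≈ 200 kips

E60XX → F_EXX = 60 ksi.
t_e = 0.707 × 0.5 = 0.3535 in.
R_nwl = 0.6 × 60 × 0.3535 × 17 = 216.3 kips (longitudinal, 2 welds).
R_nwt = 0.6 × 60 × 0.3535 × 4 = 50.9 kips (transverse, base value).
(i) R_nwl + R_nwt = 267.2 kips; (ii) 0.85 R_nwl + 1.5 R_nwt = 260.2 kips.
R_n = max = 267.2 kips [governs: (i)]; φR_n = 200.4 kips.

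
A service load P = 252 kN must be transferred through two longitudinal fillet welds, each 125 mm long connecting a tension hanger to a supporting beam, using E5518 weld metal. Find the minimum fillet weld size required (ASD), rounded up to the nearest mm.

E55XX → F_EXX = 550 MPa.
Total weld length L = 250 mm.
Required throat t_e = P × Ω / (0.6 F_EXX × L) = 252 × 2.0 / (0.6 × 550 × 250 × 10⁻³) = 6.109 mm.
Required leg w = t_e / 0.707 = 8.641 mm → use 9 mm.

w = 9 mm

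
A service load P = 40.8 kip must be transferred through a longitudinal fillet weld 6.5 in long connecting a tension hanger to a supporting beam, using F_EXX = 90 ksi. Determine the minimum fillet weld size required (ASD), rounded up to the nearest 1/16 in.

w = 3/8 in

Total weld length L = 6.5 in.
Required throat t_e = P × Ω / (0.6 F_EXX × L) = 40.8 × 2.0 / (0.6 × 90 × 6.5) = 0.2325 in.
Required leg w = t_e / 0.707 = 0.3288 in → use 3/8 in.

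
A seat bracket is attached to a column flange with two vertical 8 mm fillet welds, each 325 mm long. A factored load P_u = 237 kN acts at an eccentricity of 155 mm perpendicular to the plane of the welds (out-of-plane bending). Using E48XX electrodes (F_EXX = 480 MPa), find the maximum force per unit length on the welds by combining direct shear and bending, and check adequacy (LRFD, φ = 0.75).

L_w = 2 × 325 = 650 mm; section modulus (unit throat) S = 2 × L²/6 = 35210 mm².
Direct shear f_v = P/L_w = 237×10³/650 = 364.6 N/mm.
Moment M = P × e = 237×10³ × 155 = 36735000 N·mm; bending f_b = M/S = 1043 N/mm.
f_max = √(f_v² + f_b²) = √(364.6² + 1043²) = 1105 N/mm.
φr_n = 0.75 × 0.6 × 480 × (0.707 × 8) = 1222 N/mm → adequate.

f_max ≈ 1110 N/mm; adequate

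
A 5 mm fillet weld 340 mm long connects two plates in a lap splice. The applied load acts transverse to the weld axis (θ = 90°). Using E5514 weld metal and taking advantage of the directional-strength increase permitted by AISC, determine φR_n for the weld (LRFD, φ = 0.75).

φR_n ≈ 446 kN

E55XX → F_EXX = 550 MPa.
t_e = 0.707 × 5 = 3.535 mm; A_we = 3.535 × 340 = 1202 mm².
Directional factor: 1.0 + 0.5 sin^1.5(90°) = 1.5.
F_nw = 0.6 × 550 × 1.5 = 495 MPa.
φR_n = 0.75 × 495 × 1202 × 10⁻³ = 446.2 kN.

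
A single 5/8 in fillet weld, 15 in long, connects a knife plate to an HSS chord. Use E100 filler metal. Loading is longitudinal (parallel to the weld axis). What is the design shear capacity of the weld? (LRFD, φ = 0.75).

E100XX → F_EXX = 100 ksi.
Effective throat t_e = 0.707 × 0.625 = 0.4419 in.
Total length L = 15 in; A_we = 0.4419 × 15 = 6.628 in².
F_nw = 0.6 F_EXX = 0.6 × 100 = 60 ksi.
φR_n = 0.75 × 60 × 6.628 = 298.3 kip.

φR_n ≈ 298 kip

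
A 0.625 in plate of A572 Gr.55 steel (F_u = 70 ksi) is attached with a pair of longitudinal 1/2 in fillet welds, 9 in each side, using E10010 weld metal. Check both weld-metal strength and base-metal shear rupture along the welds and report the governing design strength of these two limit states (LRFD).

E100XX → F_EXX = 100 ksi.
t_e = 0.707 × 0.5 = 0.3535 in; L = 18 in.
Weld metal: φR_n = 0.75 × 0.6 × 100 × 0.3535 × 18 = 286.3 kip.
Base metal (shear rupture): φR_n = 0.75 × 0.6 × 70 × 0.625 × 18 = 354.4 kip.
Governing: weld metal.

φR_n ≈ 286 kip (weld metal governs)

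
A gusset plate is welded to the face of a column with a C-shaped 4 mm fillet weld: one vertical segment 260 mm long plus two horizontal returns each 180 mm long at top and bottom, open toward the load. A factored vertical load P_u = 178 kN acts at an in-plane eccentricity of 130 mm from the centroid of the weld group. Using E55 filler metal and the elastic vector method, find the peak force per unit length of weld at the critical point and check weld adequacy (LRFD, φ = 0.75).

E55XX → F_EXX = 550 MPa.
Total weld length L_w = 620 mm. Treat welds as unit-width lines.
Centroid: x̄ = 2×180×90 / 620 = 52.26 mm from the vertical weld.
Polar moment about centroid: J = I_x + I_y = [260³/12 + 2×180×130²] + [260×52.26² + 2(180³/12 + 180×37.74²)] = 9744000 mm³.
Direct shear f_v = P/L_w = 178×10³ / 620 = 287.1 N/mm (vertical).
Torsion M = P·e = 178×10³ × 130 = 23140000 N·mm.
Critical point at (x, y) = (127.7, 130) from centroid. f_tx = M·y/J = 308.7 N/mm; f_ty = M·x/J = 303.4 N/mm.
Resultant f_max = √[f_tx² + (f_v + f_ty)²] = √[308.7² + (287.1 + 303.4)²] = 666.3 N/mm.
Capacity per unit length: φr_n = 0.75 × 0.6 × 550 × (0.707 × 4) = 699.9 N/mm.
666.3 ≤ 699.9 → adequate.

f_max ≈ 666 N/mm; adequate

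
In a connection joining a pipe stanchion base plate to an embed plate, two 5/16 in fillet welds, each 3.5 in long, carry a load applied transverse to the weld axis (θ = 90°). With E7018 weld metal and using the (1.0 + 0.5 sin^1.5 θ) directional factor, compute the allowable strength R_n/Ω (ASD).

E70XX → F_EXX = 70 ksi.
t_e = 0.707 × 0.3125 = 0.2209 in; A_we = 0.2209 × 7 = 1.547 in².
Directional factor: 1.0 + 0.5 sin^1.5(90°) = 1.5.
F_nw = 0.6 × 70 × 1.5 = 63 ksi.
R_n/Ω = (63 × 1.547) / 2.0 = 48.72 kip.

R_n/Ω ≈ 48.7 kip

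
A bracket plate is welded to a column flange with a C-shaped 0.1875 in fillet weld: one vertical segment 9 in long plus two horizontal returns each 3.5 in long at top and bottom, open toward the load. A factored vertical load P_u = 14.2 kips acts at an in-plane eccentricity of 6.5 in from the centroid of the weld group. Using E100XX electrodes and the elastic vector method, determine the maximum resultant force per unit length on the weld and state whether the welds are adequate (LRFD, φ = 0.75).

E100XX → F_EXX = 100 ksi.
Total weld length L_w = 16 in. Treat welds as unit-width lines.
Centroid: x̄ = 2×3.5×1.75 / 16 = 0.7656 in from the vertical weld.
Polar moment about centroid: J = I_x + I_y = [9³/12 + 2×3.5×4.5²] + [9×0.7656² + 2(3.5³/12 + 3.5×0.9844²)] = 221.7 in³.
Direct shear f_v = P/L_w = 14.2 / 16 = 0.8875 kip/in (vertical).
Torsion M = P·e = 14.2 × 6.5 = 92.3 kip·in.
Critical point at (x, y) = (2.734, 4.5) from centroid. f_tx = M·y/J = 1.873 kip/in; f_ty = M·x/J = 1.138 kip/in.
Resultant f_max = √[f_tx² + (f_v + f_ty)²] = √[1.873² + (0.8875 + 1.138)²] = 2.759 kip/in.
Capacity per unit length: φr_n = 0.75 × 0.6 × 100 × (0.707 × 0.1875) = 5.965 kip/in.
2.759 ≤ 5.965 → adequate.

f_max ≈ 2.76 kip/in; adequate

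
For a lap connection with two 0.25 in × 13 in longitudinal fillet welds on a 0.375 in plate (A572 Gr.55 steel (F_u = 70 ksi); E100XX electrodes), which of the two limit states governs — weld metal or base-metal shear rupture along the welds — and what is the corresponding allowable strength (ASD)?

R_n/Ω ≈ 138 kips (weld metal governs)

E100XX → F_EXX = 100 ksi.
t_e = 0.707 × 0.25 = 0.1767 in; L = 26 in.
Weld metal: R_n/Ω = (1/2.0) × 0.6 × 100 × 0.1767 × 26 = 137.9 kips.
Base metal (shear rupture): R_n/Ω = (1/2.0) × 0.6 × 70 × 0.375 × 26 = 204.8 kips.
Governing: weld metal.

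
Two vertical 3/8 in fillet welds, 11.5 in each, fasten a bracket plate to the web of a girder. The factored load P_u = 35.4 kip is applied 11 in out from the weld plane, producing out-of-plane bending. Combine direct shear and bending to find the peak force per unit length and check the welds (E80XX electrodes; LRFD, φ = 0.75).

f_max ≈ 8.97 kip/in; adequate

E80XX → F_EXX = 80 ksi.
L_w = 2 × 11.5 = 23 in; section modulus (unit throat) S = 2 × L²/6 = 44.08 in².
Direct shear f_v = P/L_w = 35.4/23 = 1.539 kip/in.
Moment M = P × e = 35.4 × 11 = 389.4 kip·in; bending f_b = M/S = 8.833 kip/in.
f_max = √(f_v² + f_b²) = √(1.539² + 8.833²) = 8.966 kip/in.
φr_n = 0.75 × 0.6 × 80 × (0.707 × 0.375) = 9.544 kip/in → adequate.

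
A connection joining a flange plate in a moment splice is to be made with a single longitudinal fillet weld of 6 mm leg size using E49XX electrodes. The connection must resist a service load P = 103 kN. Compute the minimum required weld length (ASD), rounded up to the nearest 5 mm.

E49XX → F_EXX = 490 MPa.
Throat t_e = 0.707 × 6 = 4.242 mm.
r_n/Ω = (0.6 × 490 × 4.242) / 2.0 = 623.6 N/mm = 0.6236 kN/mm.
L_req = P / (r_n/Ω) = 103 / 0.6236 = 165.2 mm total.
Round up → use L = 170 mm.

L = 170 mm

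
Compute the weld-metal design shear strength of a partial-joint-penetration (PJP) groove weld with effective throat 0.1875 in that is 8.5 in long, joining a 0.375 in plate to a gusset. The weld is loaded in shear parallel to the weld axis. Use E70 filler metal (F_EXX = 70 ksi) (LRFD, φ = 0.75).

φR_n ≈ 50.2 kips

Effective throat (given) t_e = 0.1875 in.
A_we = 0.1875 × 8.5 = 1.594 in².
F_nw = 0.6 F_EXX = 42 ksi.
φR_n = 0.75 × 42 × 1.594 = 50.2 kips.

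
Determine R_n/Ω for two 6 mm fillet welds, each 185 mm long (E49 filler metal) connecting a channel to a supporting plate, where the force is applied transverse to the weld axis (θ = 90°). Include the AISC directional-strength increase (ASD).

R_n/Ω ≈ 346 kN

E49XX → F_EXX = 490 MPa.
t_e = 0.707 × 6 = 4.242 mm; A_we = 4.242 × 370 = 1570 mm².
Directional factor: 1.0 + 0.5 sin^1.5(90°) = 1.5.
F_nw = 0.6 × 490 × 1.5 = 441 MPa.
R_n/Ω = (441 × 1570) / 2.0 × 10⁻³ = 346.1 kN.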